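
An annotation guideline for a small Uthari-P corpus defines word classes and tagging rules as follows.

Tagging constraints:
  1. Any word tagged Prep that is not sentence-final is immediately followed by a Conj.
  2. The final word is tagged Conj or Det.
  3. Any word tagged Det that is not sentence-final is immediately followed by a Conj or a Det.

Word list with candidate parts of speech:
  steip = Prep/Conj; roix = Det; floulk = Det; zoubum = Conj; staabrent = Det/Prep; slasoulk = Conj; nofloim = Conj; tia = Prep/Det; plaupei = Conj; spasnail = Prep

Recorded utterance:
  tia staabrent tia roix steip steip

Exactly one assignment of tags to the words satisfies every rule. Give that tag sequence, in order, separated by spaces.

Candidates per position — 1:tia {Prep,Det}; 2:staabrent {Det,Prep}; 3:tia {Prep,Det}; 4:roix {Det}; 5:steip {Prep,Conj}; 6:steip {Prep,Conj}.
Word 1 cannot be Prep — rule 1 would then fail for every completion. It is Det.
Word 2 cannot be Prep — rule 1 would then fail for every completion. It is Det.
Word 3 cannot be Prep — rule 1 would then fail for every completion. It is Det.
Word 5 cannot be Prep — rule 3 would then fail for every completion. It is Conj.
Word 6 cannot be Prep — rule 2 would then fail for every completion. It is Conj.
So the tagging must be: Det Det Det Det Conj Conj.
Rule-by-rule: rule 1 ✓; rule 2 ✓; rule 3 ✓.

Det Det Det Det Conj Conj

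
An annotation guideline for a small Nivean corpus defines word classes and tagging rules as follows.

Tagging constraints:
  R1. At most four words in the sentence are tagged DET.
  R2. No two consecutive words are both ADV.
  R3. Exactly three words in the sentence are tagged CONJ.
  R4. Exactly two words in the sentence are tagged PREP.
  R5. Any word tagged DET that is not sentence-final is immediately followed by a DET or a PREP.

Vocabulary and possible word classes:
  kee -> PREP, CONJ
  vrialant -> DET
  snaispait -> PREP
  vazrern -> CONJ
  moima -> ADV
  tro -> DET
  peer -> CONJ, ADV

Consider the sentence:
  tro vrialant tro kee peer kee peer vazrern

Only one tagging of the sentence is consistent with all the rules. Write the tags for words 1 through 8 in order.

Candidates per position — 1:tro {DET}; 2:vrialant {DET}; 3:tro {DET}; 4:kee {PREP,CONJ}; 5:peer {CONJ,ADV}; 6:kee {PREP,CONJ}; 7:peer {CONJ,ADV}; 8:vazrern {CONJ}.
Position 4: CONJ is ruled out by rule 4; that leaves PREP.
Position 6: CONJ is ruled out by rule 4; that leaves PREP.
Position 7: ADV is ruled out by rule 3; that leaves CONJ.
Position 5: ADV is ruled out by rule 3; that leaves CONJ.
That leaves exactly one tagging: DET DET DET PREP CONJ PREP CONJ CONJ.
Check: rule 1 ✓; rule 2 ✓; rule 3 ✓; rule 4 ✓; rule 5 ✓.

DET DET DET PREP CONJ PREP CONJ CONJ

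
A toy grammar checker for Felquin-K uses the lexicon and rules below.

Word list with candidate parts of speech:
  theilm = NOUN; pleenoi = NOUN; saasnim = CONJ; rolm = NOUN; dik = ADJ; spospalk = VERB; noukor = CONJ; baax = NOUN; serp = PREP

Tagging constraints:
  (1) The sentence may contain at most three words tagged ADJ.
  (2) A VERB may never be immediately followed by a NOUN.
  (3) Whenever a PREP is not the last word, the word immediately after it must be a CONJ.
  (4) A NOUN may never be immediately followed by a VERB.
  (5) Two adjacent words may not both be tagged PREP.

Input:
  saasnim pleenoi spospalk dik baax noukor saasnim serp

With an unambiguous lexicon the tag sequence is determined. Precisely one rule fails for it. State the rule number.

4

Fixed tagging: CONJ NOUN VERB ADJ NOUN CONJ CONJ PREP.
Applying the rules: R1 ✓, R2 ✓, R3 ✓, R4 ✗, R5 ✓.
Only rule 4 fails.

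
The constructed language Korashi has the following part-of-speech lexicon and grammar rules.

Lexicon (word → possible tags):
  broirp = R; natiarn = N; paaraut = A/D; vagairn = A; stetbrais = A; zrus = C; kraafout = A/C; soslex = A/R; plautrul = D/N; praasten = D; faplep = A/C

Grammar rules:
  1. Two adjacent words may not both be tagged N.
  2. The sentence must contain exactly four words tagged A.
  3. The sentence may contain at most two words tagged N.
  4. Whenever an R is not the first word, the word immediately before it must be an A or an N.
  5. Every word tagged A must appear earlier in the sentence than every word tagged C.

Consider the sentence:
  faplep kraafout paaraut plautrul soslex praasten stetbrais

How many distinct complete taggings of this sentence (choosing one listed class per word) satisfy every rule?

3

Candidates per position — 1:faplep {A,C}; 2:kraafout {A,C}; 3:paaraut {A,D}; 4:plautrul {D,N}; 5:soslex {A,R}; 6:praasten {D}; 7:stetbrais {A}.
There are 32 candidate sequences in total.
The sequences that satisfy every rule: A A A N R D A; A A D D A D A; A A D N A D A.
Count = 3.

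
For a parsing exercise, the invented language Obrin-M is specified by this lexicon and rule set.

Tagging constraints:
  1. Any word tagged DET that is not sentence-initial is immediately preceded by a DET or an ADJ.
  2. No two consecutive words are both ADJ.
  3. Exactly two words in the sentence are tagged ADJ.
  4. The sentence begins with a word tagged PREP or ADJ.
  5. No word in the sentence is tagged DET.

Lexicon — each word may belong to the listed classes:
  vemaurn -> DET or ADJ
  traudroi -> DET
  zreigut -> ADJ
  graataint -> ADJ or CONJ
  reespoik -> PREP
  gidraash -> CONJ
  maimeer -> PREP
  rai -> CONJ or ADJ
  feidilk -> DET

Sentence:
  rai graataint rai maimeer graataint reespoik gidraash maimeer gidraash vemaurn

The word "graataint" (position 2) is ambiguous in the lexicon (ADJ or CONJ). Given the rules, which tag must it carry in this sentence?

CONJ

Candidates per position — 1:rai {CONJ,ADJ}; 2:graataint {ADJ,CONJ}; 3:rai {CONJ,ADJ}; 4:maimeer {PREP}; 5:graataint {ADJ,CONJ}; 6:reespoik {PREP}; 7:gidraash {CONJ}; 8:maimeer {PREP}; 9:gidraash {CONJ}; 10:vemaurn {DET,ADJ}.
If word 1 were CONJ, no tagging could satisfy rule 4; so word 1 is ADJ.
If word 2 were ADJ, no tagging could satisfy rule 2; so word 2 is CONJ.
If word 10 were DET, no tagging could satisfy rule 1; so word 10 is ADJ.
If word 3 were ADJ, no tagging could satisfy rule 3; so word 3 is CONJ.
If word 5 were ADJ, no tagging could satisfy rule 3; so word 5 is CONJ.
The unique satisfying tagging is: ADJ CONJ CONJ PREP CONJ PREP CONJ PREP CONJ ADJ.
Checking: rule 1 ok; rule 2 ok; rule 3 ok; rule 4 ok; rule 5 ok.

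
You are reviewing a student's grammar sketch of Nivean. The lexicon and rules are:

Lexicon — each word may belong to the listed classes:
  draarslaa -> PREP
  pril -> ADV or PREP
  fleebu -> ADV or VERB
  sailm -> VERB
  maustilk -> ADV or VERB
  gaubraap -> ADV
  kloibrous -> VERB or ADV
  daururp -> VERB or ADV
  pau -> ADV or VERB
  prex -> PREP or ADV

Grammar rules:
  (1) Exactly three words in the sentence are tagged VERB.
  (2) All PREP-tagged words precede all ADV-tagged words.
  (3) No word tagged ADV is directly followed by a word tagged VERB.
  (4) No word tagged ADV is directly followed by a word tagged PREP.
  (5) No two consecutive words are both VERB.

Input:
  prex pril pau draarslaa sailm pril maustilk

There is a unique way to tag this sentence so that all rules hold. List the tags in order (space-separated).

Candidates per position — 1:prex {PREP,ADV}; 2:pril {ADV,PREP}; 3:pau {ADV,VERB}; 4:draarslaa {PREP}; 5:sailm {VERB}; 6:pril {ADV,PREP}; 7:maustilk {ADV,VERB}.
Word 1 cannot be ADV — rule 2 would then fail for every completion. It is PREP.
Word 2 cannot be ADV — rule 2 would then fail for every completion. It is PREP.
Word 3 cannot be ADV — rule 1 would then fail for every completion. It is VERB.
Word 7 cannot be ADV — rule 1 would then fail for every completion. It is VERB.
Word 6 cannot be ADV — rule 3 would then fail for every completion. It is PREP.
The unique satisfying tagging is: PREP PREP VERB PREP VERB PREP VERB.
Checking: rule 1 satisfied; rule 2 satisfied; rule 3 satisfied; rule 4 satisfied; rule 5 satisfied.

PREP PREP VERB PREP VERB PREP VERB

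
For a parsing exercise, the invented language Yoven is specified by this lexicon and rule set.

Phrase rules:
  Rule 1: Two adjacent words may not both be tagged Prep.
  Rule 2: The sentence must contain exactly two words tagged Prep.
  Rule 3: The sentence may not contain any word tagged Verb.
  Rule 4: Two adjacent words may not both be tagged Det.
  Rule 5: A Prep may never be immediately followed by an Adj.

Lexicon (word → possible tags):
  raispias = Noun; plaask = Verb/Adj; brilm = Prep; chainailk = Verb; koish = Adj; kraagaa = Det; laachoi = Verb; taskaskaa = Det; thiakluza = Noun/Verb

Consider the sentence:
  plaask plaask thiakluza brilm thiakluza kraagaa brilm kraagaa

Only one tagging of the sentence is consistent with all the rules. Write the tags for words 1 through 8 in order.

Adj Adj Noun Prep Noun Det Prep Det

Candidates per position — 1:plaask {Verb,Adj}; 2:plaask {Verb,Adj}; 3:thiakluza {Noun,Verb}; 4:brilm {Prep}; 5:thiakluza {Noun,Verb}; 6:kraagaa {Det}; 7:brilm {Prep}; 8:kraagaa {Det}.
Position 1: tagging it Verb would leave rule 3 unsatisfiable, so it must be Adj.
Position 2: tagging it Verb would leave rule 3 unsatisfiable, so it must be Adj.
Position 3: tagging it Verb would leave rule 3 unsatisfiable, so it must be Noun.
Position 5: tagging it Verb would leave rule 3 unsatisfiable, so it must be Noun.
The unique satisfying tagging is: Adj Adj Noun Prep Noun Det Prep Det.
Rule-by-rule: rule 1 satisfied; rule 2 satisfied; rule 3 satisfied; rule 4 satisfied; rule 5 satisfied.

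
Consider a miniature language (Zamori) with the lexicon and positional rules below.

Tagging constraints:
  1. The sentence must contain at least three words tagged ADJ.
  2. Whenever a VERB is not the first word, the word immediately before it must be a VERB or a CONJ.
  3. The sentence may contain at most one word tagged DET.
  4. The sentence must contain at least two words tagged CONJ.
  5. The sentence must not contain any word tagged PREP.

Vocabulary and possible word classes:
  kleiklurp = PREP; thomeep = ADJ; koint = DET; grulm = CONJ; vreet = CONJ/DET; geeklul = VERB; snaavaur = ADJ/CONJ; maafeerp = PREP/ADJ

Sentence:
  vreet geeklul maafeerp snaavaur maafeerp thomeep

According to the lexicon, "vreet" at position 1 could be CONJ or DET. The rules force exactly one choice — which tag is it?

Candidates per position — 1:vreet {CONJ,DET}; 2:geeklul {VERB}; 3:maafeerp {PREP,ADJ}; 4:snaavaur {ADJ,CONJ}; 5:maafeerp {PREP,ADJ}; 6:thomeep {ADJ}.
Position 1: tagging it DET would leave rule 2 unsatisfiable, so it must be CONJ.
Position 3: tagging it PREP would leave rule 5 unsatisfiable, so it must be ADJ.
Position 4: tagging it ADJ would leave rule 4 unsatisfiable, so it must be CONJ.
Position 5: tagging it PREP would leave rule 1 unsatisfiable, so it must be ADJ.
So the tagging must be: CONJ VERB ADJ CONJ ADJ ADJ.
Check: rule 1 ✓; rule 2 ✓; rule 3 ✓; rule 4 ✓; rule 5 ✓.

CONJ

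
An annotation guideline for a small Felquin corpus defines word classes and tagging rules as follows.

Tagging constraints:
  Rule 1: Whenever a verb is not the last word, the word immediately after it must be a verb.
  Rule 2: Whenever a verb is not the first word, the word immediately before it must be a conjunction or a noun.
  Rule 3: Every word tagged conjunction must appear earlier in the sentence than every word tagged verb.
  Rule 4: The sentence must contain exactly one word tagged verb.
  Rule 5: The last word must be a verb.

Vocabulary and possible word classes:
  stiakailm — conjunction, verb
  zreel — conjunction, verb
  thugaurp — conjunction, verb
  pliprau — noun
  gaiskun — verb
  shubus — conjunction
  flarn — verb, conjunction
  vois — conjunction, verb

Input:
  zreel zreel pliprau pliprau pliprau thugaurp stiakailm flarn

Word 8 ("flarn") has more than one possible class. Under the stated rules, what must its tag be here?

Candidates per position — 1:zreel {conjunction,verb}; 2:zreel {conjunction,verb}; 3:pliprau {noun}; 4:pliprau {noun}; 5:pliprau {noun}; 6:thugaurp {conjunction,verb}; 7:stiakailm {conjunction,verb}; 8:flarn {verb,conjunction}.
Word 1 cannot be verb — rule 1 would then fail for every completion. It is conjunction.
Word 2 cannot be verb — rule 1 would then fail for every completion. It is conjunction.
Word 8 cannot be conjunction — rule 5 would then fail for every completion. It is verb.
Word 6 cannot be verb — rule 4 would then fail for every completion. It is conjunction.
Word 7 cannot be verb — rule 2 would then fail for every completion. It is conjunction.
That leaves exactly one tagging: conjunction conjunction noun noun noun conjunction conjunction verb.
Verifying each rule — rule 1 satisfied; rule 2 satisfied; rule 3 satisfied; rule 4 satisfied; rule 5 satisfied.

verb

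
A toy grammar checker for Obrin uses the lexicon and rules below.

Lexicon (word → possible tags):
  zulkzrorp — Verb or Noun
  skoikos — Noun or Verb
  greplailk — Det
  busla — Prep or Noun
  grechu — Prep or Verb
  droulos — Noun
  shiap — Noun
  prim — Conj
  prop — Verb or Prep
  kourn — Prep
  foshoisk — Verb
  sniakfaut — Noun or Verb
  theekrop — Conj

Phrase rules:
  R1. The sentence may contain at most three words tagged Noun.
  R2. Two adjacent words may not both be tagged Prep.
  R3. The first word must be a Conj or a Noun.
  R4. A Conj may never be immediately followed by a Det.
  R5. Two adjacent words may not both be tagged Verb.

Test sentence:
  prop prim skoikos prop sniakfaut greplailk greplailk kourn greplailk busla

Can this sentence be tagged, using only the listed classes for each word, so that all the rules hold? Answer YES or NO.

NO

Candidates per position — 1:prop {Verb,Prep}; 2:prim {Conj}; 3:skoikos {Noun,Verb}; 4:prop {Verb,Prep}; 5:sniakfaut {Noun,Verb}; 6:greplailk {Det}; 7:greplailk {Det}; 8:kourn {Prep}; 9:greplailk {Det}; 10:busla {Prep,Noun}.
Rule 3 cannot be satisfied by any choice of tags from the lexicon.
So there is no consistent tagging.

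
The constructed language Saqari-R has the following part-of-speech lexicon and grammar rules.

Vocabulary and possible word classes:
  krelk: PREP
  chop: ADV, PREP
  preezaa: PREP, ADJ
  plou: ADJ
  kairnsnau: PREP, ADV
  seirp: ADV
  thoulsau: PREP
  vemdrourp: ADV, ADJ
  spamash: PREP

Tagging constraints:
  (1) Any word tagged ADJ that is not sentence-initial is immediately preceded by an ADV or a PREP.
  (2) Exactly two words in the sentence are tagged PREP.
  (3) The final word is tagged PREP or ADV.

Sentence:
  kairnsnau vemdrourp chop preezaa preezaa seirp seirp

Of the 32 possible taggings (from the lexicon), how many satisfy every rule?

Candidates per position — 1:kairnsnau {PREP,ADV}; 2:vemdrourp {ADV,ADJ}; 3:chop {ADV,PREP}; 4:preezaa {PREP,ADJ}; 5:preezaa {PREP,ADJ}; 6:seirp {ADV}; 7:seirp {ADV}.
There are 32 candidate sequences in total.
Checking each against the rules leaves 10 sequences.
Count = 10.

10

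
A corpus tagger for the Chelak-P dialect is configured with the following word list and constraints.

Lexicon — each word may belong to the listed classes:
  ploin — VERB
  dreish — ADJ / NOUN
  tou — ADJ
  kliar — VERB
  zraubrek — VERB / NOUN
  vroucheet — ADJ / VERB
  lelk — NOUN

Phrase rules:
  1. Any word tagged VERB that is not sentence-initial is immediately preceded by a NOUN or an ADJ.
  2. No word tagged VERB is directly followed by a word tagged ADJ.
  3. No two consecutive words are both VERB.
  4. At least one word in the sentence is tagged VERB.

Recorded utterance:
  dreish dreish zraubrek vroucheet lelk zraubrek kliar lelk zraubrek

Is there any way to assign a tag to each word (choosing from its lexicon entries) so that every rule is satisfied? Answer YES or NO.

Candidates per position — 1:dreish {ADJ,NOUN}; 2:dreish {ADJ,NOUN}; 3:zraubrek {VERB,NOUN}; 4:vroucheet {ADJ,VERB}; 5:lelk {NOUN}; 6:zraubrek {VERB,NOUN}; 7:kliar {VERB}; 8:lelk {NOUN}; 9:zraubrek {VERB,NOUN}.
One satisfying assignment: NOUN NOUN NOUN ADJ NOUN NOUN VERB NOUN VERB.
Verifying each rule — rule 1 holds; rule 2 holds; rule 3 holds; rule 4 holds.

YES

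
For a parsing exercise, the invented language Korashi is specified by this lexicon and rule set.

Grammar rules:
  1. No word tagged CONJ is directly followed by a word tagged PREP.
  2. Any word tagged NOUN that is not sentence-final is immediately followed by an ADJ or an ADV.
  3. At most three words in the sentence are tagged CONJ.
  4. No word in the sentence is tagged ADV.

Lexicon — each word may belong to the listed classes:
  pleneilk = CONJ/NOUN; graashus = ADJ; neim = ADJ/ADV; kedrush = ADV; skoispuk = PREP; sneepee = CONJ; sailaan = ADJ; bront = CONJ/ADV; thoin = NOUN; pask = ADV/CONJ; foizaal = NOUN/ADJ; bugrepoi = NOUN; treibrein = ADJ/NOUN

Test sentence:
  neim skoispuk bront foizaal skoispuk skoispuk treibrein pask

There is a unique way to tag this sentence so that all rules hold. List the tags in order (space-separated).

ADJ PREP CONJ ADJ PREP PREP ADJ CONJ

Candidates per position — 1:neim {ADJ,ADV}; 2:skoispuk {PREP}; 3:bront {CONJ,ADV}; 4:foizaal {NOUN,ADJ}; 5:skoispuk {PREP}; 6:skoispuk {PREP}; 7:treibrein {ADJ,NOUN}; 8:pask {ADV,CONJ}.
Position 1: ADV is ruled out by rule 4; that leaves ADJ.
Position 3: ADV is ruled out by rule 4; that leaves CONJ.
Position 4: NOUN is ruled out by rule 2; that leaves ADJ.
Position 8: ADV is ruled out by rule 4; that leaves CONJ.
Position 7: NOUN is ruled out by rule 2; that leaves ADJ.
The unique satisfying tagging is: ADJ PREP CONJ ADJ PREP PREP ADJ CONJ.
Checking: rule 1 satisfied; rule 2 satisfied; rule 3 satisfied; rule 4 satisfied.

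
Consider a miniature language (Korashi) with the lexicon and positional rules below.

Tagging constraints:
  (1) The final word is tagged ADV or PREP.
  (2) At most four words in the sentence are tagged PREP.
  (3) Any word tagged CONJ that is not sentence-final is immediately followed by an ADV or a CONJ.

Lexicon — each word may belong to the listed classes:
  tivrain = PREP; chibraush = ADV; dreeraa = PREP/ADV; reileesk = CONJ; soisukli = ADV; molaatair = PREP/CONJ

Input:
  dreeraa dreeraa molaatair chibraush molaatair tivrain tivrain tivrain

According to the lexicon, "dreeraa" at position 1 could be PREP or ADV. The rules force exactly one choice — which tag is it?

ADV

Candidates per position — 1:dreeraa {PREP,ADV}; 2:dreeraa {PREP,ADV}; 3:molaatair {PREP,CONJ}; 4:chibraush {ADV}; 5:molaatair {PREP,CONJ}; 6:tivrain {PREP}; 7:tivrain {PREP}; 8:tivrain {PREP}.
If word 5 were CONJ, no tagging could satisfy rule 3; so word 5 is PREP.
If word 1 were PREP, no tagging could satisfy rule 2; so word 1 is ADV.
If word 2 were PREP, no tagging could satisfy rule 2; so word 2 is ADV.
If word 3 were PREP, no tagging could satisfy rule 2; so word 3 is CONJ.
The unique satisfying tagging is: ADV ADV CONJ ADV PREP PREP PREP PREP.
Verifying each rule — rule 1 ✓; rule 2 ✓; rule 3 ✓.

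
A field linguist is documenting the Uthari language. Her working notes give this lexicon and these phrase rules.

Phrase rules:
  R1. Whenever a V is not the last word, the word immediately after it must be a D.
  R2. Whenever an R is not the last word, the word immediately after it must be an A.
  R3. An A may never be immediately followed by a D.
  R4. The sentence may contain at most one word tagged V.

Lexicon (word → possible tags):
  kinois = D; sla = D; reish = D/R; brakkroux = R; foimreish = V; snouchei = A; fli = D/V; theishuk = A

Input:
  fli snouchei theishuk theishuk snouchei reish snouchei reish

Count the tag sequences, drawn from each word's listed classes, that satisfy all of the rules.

Candidates per position — 1:fli {D,V}; 2:snouchei {A}; 3:theishuk {A}; 4:theishuk {A}; 5:snouchei {A}; 6:reish {D,R}; 7:snouchei {A}; 8:reish {D,R}.
There are 8 candidate sequences in total.
The sequences that satisfy every rule: D A A A A R A R.
Count = 1.

1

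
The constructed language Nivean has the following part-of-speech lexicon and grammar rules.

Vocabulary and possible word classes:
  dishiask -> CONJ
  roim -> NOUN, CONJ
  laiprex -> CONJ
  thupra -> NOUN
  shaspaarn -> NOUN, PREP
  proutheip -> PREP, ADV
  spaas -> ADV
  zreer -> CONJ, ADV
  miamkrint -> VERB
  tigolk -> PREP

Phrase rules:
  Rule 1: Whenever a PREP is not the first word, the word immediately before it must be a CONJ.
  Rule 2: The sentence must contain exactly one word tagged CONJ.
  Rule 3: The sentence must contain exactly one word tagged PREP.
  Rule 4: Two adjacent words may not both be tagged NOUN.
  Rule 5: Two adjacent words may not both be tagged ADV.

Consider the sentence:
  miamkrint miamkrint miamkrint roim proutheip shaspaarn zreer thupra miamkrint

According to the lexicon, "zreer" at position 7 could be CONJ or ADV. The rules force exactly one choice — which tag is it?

Candidates per position — 1:miamkrint {VERB}; 2:miamkrint {VERB}; 3:miamkrint {VERB}; 4:roim {NOUN,CONJ}; 5:proutheip {PREP,ADV}; 6:shaspaarn {NOUN,PREP}; 7:zreer {CONJ,ADV}; 8:thupra {NOUN}; 9:miamkrint {VERB}.
Word 6 cannot be PREP — rule 1 would then fail for every completion. It is NOUN.
Word 5 cannot be ADV — rule 3 would then fail for every completion. It is PREP.
Word 4 cannot be NOUN — rule 1 would then fail for every completion. It is CONJ.
Word 7 cannot be CONJ — rule 2 would then fail for every completion. It is ADV.
So the tagging must be: VERB VERB VERB CONJ PREP NOUN ADV NOUN VERB.
Rule-by-rule: rule 1 satisfied; rule 2 satisfied; rule 3 satisfied; rule 4 satisfied; rule 5 satisfied.

ADV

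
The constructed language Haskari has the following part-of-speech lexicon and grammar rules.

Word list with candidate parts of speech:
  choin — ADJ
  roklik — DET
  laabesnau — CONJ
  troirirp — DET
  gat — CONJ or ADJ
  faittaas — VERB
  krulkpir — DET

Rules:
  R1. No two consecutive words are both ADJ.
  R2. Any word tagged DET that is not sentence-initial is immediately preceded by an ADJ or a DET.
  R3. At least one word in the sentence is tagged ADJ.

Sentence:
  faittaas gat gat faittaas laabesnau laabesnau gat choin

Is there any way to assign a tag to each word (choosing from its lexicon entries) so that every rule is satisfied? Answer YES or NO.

YES

Candidates per position — 1:faittaas {VERB}; 2:gat {CONJ,ADJ}; 3:gat {CONJ,ADJ}; 4:faittaas {VERB}; 5:laabesnau {CONJ}; 6:laabesnau {CONJ}; 7:gat {CONJ,ADJ}; 8:choin {ADJ}.
One satisfying assignment: VERB CONJ CONJ VERB CONJ CONJ CONJ ADJ.
Rule-by-rule: rule 1 ok; rule 2 ok; rule 3 ok.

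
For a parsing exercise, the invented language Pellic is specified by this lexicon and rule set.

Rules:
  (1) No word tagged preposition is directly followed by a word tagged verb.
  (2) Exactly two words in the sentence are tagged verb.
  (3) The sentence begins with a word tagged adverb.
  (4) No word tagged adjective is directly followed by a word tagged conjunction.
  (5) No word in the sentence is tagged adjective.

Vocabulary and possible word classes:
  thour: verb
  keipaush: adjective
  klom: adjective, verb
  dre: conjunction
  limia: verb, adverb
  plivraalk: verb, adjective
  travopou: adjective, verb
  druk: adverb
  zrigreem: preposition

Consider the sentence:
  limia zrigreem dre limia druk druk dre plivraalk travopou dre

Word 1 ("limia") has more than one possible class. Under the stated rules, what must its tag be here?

adverb

Candidates per position — 1:limia {verb,adverb}; 2:zrigreem {preposition}; 3:dre {conjunction}; 4:limia {verb,adverb}; 5:druk {adverb}; 6:druk {adverb}; 7:dre {conjunction}; 8:plivraalk {verb,adjective}; 9:travopou {adjective,verb}; 10:dre {conjunction}.
Position 1: tagging it verb would leave rule 3 unsatisfiable, so it must be adverb.
Position 8: tagging it adjective would leave rule 5 unsatisfiable, so it must be verb.
Position 9: tagging it adjective would leave rule 4 unsatisfiable, so it must be verb.
Position 4: tagging it verb would leave rule 2 unsatisfiable, so it must be adverb.
That leaves exactly one tagging: adverb preposition conjunction adverb adverb adverb conjunction verb verb conjunction.
Checking: rule 1 ✓; rule 2 ✓; rule 3 ✓; rule 4 ✓; rule 5 ✓.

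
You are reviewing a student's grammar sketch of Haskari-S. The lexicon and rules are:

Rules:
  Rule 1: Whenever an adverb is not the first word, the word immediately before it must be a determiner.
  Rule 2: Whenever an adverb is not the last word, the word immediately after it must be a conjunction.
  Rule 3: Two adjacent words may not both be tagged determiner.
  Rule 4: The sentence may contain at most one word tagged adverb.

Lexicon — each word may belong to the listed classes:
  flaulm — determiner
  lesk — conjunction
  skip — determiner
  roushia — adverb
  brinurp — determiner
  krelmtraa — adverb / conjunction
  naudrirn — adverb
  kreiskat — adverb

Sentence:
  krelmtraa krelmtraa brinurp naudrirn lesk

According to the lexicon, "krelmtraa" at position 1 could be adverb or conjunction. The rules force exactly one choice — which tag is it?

Candidates per position — 1:krelmtraa {adverb,conjunction}; 2:krelmtraa {adverb,conjunction}; 3:brinurp {determiner}; 4:naudrirn {adverb}; 5:lesk {conjunction}.
If word 1 were adverb, no tagging could satisfy rule 4; so word 1 is conjunction.
If word 2 were adverb, no tagging could satisfy rule 1; so word 2 is conjunction.
The only consistent sequence is: conjunction conjunction determiner adverb conjunction.
Checking: rule 1 satisfied; rule 2 satisfied; rule 3 satisfied; rule 4 satisfied.

conjunction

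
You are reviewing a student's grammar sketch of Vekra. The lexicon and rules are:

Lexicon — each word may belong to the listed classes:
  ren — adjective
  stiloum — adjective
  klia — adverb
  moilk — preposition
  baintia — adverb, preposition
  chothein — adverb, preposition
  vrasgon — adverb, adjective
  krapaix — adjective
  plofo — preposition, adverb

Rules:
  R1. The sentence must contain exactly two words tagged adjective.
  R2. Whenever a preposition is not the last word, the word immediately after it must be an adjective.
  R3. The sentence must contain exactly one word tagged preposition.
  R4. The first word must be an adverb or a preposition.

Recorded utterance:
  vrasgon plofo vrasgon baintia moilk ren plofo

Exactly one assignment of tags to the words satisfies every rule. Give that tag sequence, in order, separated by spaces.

Candidates per position — 1:vrasgon {adverb,adjective}; 2:plofo {preposition,adverb}; 3:vrasgon {adverb,adjective}; 4:baintia {adverb,preposition}; 5:moilk {preposition}; 6:ren {adjective}; 7:plofo {preposition,adverb}.
Position 1: adjective is ruled out by rule 4; that leaves adverb.
Position 2: preposition is ruled out by rule 3; that leaves adverb.
Position 3: adverb is ruled out by rule 1; that leaves adjective.
Position 4: preposition is ruled out by rule 2; that leaves adverb.
Position 7: preposition is ruled out by rule 3; that leaves adverb.
So the tagging must be: adverb adverb adjective adverb preposition adjective adverb.
Rule-by-rule: rule 1 satisfied; rule 2 satisfied; rule 3 satisfied; rule 4 satisfied.

adverb adverb adjective adverb preposition adjective adverb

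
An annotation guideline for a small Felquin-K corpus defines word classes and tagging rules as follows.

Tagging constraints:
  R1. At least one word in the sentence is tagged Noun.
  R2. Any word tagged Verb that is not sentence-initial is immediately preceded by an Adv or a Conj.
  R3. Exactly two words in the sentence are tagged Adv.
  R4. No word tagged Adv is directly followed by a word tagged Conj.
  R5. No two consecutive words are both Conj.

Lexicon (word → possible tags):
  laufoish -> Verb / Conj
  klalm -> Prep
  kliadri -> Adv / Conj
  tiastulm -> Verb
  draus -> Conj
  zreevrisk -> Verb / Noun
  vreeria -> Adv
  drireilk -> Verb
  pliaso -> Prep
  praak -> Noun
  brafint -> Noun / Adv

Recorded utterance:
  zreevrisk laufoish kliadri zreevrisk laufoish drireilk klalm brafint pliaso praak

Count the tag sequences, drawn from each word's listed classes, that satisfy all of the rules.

4

Candidates per position — 1:zreevrisk {Verb,Noun}; 2:laufoish {Verb,Conj}; 3:kliadri {Adv,Conj}; 4:zreevrisk {Verb,Noun}; 5:laufoish {Verb,Conj}; 6:drireilk {Verb}; 7:klalm {Prep}; 8:brafint {Noun,Adv}; 9:pliaso {Prep}; 10:praak {Noun}.
There are 64 candidate sequences in total.
The sequences that satisfy every rule: Verb Conj Adv Verb Conj Verb Prep Adv Prep Noun; Verb Conj Adv Noun Conj Verb Prep Adv Prep Noun; Noun Conj Adv Verb Conj Verb Prep Adv Prep Noun; Noun Conj Adv Noun Conj Verb Prep Adv Prep Noun.
Count = 4.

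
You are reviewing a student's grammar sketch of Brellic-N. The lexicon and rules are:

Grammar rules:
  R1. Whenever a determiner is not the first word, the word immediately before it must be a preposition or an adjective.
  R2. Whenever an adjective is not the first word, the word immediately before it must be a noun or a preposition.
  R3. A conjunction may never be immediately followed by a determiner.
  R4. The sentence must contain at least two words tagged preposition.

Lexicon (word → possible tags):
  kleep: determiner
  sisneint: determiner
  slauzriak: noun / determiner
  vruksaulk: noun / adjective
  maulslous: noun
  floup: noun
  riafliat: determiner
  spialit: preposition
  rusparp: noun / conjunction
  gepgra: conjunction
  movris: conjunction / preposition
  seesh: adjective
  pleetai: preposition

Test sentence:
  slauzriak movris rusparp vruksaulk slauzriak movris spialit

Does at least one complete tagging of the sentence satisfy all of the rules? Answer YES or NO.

YES

Candidates per position — 1:slauzriak {noun,determiner}; 2:movris {conjunction,preposition}; 3:rusparp {noun,conjunction}; 4:vruksaulk {noun,adjective}; 5:slauzriak {noun,determiner}; 6:movris {conjunction,preposition}; 7:spialit {preposition}.
One satisfying assignment: noun preposition conjunction noun noun preposition preposition.
Verifying each rule — rule 1 ✓; rule 2 ✓; rule 3 ✓; rule 4 ✓.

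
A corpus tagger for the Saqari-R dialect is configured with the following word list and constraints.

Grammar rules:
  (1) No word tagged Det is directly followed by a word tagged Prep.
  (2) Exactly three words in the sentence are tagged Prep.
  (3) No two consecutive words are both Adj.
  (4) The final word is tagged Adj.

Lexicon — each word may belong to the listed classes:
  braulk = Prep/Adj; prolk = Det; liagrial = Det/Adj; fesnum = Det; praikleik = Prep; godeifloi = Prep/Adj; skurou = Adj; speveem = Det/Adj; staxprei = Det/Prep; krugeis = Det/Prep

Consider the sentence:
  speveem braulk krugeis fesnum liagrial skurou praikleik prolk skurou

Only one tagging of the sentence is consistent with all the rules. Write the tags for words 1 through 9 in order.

Adj Prep Prep Det Det Adj Prep Det Adj

Candidates per position — 1:speveem {Det,Adj}; 2:braulk {Prep,Adj}; 3:krugeis {Det,Prep}; 4:fesnum {Det}; 5:liagrial {Det,Adj}; 6:skurou {Adj}; 7:praikleik {Prep}; 8:prolk {Det}; 9:skurou {Adj}.
Position 2: tagging it Adj would leave rule 2 unsatisfiable, so it must be Prep.
Position 3: tagging it Det would leave rule 2 unsatisfiable, so it must be Prep.
Position 5: tagging it Adj would leave rule 3 unsatisfiable, so it must be Det.
Position 1: tagging it Det would leave rule 1 unsatisfiable, so it must be Adj.
The only consistent sequence is: Adj Prep Prep Det Det Adj Prep Det Adj.
Checking: rule 1 ✓; rule 2 ✓; rule 3 ✓; rule 4 ✓.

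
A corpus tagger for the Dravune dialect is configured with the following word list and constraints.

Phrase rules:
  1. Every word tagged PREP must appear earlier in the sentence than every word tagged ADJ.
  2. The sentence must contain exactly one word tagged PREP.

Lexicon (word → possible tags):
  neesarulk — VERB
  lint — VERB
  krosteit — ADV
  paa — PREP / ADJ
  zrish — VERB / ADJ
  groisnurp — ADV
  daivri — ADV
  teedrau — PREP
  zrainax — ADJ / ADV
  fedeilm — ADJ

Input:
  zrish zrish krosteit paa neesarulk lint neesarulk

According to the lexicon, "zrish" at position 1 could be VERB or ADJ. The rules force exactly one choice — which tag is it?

VERB

Candidates per position — 1:zrish {VERB,ADJ}; 2:zrish {VERB,ADJ}; 3:krosteit {ADV}; 4:paa {PREP,ADJ}; 5:neesarulk {VERB}; 6:lint {VERB}; 7:neesarulk {VERB}.
Position 4: tagging it ADJ would leave rule 2 unsatisfiable, so it must be PREP.
Position 1: tagging it ADJ would leave rule 1 unsatisfiable, so it must be VERB.
Position 2: tagging it ADJ would leave rule 1 unsatisfiable, so it must be VERB.
The only consistent sequence is: VERB VERB ADV PREP VERB VERB VERB.
Verifying each rule — rule 1 holds; rule 2 holds.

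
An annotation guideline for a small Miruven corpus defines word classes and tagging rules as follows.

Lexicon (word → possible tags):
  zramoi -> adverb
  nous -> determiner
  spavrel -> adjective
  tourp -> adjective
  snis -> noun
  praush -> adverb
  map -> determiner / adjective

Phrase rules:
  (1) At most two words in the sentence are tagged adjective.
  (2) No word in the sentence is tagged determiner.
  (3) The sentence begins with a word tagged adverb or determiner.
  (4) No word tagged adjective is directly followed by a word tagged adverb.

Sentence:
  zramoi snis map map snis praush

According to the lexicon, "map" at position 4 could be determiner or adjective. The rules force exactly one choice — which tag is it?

Candidates per position — 1:zramoi {adverb}; 2:snis {noun}; 3:map {determiner,adjective}; 4:map {determiner,adjective}; 5:snis {noun}; 6:praush {adverb}.
At position 3, choosing determiner makes rule 2 impossible to satisfy; hence adjective.
At position 4, choosing determiner makes rule 2 impossible to satisfy; hence adjective.
The only consistent sequence is: adverb noun adjective adjective noun adverb.
Checking: rule 1 ok; rule 2 ok; rule 3 ok; rule 4 ok.

adjective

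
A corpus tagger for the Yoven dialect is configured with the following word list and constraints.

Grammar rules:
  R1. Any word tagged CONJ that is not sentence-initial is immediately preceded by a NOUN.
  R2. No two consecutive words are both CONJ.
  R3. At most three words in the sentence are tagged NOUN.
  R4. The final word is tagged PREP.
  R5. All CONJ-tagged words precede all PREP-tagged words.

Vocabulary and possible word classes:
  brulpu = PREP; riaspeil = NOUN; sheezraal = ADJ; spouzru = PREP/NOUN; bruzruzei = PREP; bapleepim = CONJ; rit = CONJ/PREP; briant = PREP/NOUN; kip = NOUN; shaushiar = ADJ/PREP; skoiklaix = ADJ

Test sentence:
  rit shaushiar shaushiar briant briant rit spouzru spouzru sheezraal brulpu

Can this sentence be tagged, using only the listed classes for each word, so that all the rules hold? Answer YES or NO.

YES

Candidates per position — 1:rit {CONJ,PREP}; 2:shaushiar {ADJ,PREP}; 3:shaushiar {ADJ,PREP}; 4:briant {PREP,NOUN}; 5:briant {PREP,NOUN}; 6:rit {CONJ,PREP}; 7:spouzru {PREP,NOUN}; 8:spouzru {PREP,NOUN}; 9:sheezraal {ADJ}; 10:brulpu {PREP}.
One satisfying assignment: CONJ PREP ADJ NOUN NOUN PREP NOUN PREP ADJ PREP.
Rule-by-rule: rule 1 satisfied; rule 2 satisfied; rule 3 satisfied; rule 4 satisfied; rule 5 satisfied.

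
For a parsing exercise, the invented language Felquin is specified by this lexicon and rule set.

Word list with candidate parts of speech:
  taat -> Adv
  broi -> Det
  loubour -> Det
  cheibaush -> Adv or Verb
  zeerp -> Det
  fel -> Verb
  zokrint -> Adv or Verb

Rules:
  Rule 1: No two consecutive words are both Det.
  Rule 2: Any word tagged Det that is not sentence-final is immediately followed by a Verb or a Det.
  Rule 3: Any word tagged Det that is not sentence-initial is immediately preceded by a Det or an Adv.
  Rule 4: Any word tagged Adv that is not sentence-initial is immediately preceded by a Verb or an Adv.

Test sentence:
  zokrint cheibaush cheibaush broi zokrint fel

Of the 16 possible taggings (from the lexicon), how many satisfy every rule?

4

Candidates per position — 1:zokrint {Adv,Verb}; 2:cheibaush {Adv,Verb}; 3:cheibaush {Adv,Verb}; 4:broi {Det}; 5:zokrint {Adv,Verb}; 6:fel {Verb}.
There are 16 candidate sequences in total.
The sequences that satisfy every rule: Adv Adv Adv Det Verb Verb; Adv Verb Adv Det Verb Verb; Verb Adv Adv Det Verb Verb; Verb Verb Adv Det Verb Verb.
Count = 4.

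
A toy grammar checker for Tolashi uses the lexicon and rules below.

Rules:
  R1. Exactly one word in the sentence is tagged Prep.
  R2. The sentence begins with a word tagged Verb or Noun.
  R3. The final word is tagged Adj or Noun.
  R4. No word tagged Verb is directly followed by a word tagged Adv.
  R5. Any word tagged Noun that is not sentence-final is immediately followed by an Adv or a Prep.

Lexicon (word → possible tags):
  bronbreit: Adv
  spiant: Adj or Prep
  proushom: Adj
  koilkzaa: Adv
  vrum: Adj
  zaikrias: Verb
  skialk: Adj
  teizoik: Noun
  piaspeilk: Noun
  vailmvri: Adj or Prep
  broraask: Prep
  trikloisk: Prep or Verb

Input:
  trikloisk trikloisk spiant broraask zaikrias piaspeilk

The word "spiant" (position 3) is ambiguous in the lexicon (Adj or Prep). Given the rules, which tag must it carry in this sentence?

Candidates per position — 1:trikloisk {Prep,Verb}; 2:trikloisk {Prep,Verb}; 3:spiant {Adj,Prep}; 4:broraask {Prep}; 5:zaikrias {Verb}; 6:piaspeilk {Noun}.
At position 1, choosing Prep makes rule 1 impossible to satisfy; hence Verb.
At position 2, choosing Prep makes rule 1 impossible to satisfy; hence Verb.
At position 3, choosing Prep makes rule 1 impossible to satisfy; hence Adj.
So the tagging must be: Verb Verb Adj Prep Verb Noun.
Rule-by-rule: rule 1 ✓; rule 2 ✓; rule 3 ✓; rule 4 ✓; rule 5 ✓.

Adj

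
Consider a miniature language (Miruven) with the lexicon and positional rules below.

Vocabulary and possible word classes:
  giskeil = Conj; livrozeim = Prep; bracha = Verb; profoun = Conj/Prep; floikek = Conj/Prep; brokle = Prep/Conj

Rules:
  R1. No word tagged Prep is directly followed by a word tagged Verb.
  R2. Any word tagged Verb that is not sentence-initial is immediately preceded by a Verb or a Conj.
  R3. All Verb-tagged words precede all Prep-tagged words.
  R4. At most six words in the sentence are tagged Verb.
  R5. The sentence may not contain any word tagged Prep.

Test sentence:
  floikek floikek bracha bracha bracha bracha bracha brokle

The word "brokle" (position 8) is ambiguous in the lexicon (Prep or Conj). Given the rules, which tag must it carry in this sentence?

Conj

Candidates per position — 1:floikek {Conj,Prep}; 2:floikek {Conj,Prep}; 3:bracha {Verb}; 4:bracha {Verb}; 5:bracha {Verb}; 6:bracha {Verb}; 7:bracha {Verb}; 8:brokle {Prep,Conj}.
Position 1: Prep is ruled out by rule 3; that leaves Conj.
Position 2: Prep is ruled out by rule 1; that leaves Conj.
Position 8: Prep is ruled out by rule 5; that leaves Conj.
So the tagging must be: Conj Conj Verb Verb Verb Verb Verb Conj.
Rule-by-rule: rule 1 ok; rule 2 ok; rule 3 ok; rule 4 ok; rule 5 ok.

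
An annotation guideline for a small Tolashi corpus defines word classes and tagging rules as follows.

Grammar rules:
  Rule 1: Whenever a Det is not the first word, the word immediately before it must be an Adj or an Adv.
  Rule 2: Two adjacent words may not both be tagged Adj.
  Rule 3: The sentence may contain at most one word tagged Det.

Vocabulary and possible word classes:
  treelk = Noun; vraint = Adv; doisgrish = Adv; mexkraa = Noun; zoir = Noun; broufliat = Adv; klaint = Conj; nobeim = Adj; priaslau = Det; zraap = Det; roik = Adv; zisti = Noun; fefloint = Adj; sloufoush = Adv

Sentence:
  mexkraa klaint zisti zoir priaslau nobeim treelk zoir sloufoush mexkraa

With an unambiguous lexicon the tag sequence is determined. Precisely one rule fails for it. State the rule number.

1

Fixed tagging: Noun Conj Noun Noun Det Adj Noun Noun Adv Noun.
Rule check: R1 violated, R2 holds, R3 holds.
Only rule 1 fails.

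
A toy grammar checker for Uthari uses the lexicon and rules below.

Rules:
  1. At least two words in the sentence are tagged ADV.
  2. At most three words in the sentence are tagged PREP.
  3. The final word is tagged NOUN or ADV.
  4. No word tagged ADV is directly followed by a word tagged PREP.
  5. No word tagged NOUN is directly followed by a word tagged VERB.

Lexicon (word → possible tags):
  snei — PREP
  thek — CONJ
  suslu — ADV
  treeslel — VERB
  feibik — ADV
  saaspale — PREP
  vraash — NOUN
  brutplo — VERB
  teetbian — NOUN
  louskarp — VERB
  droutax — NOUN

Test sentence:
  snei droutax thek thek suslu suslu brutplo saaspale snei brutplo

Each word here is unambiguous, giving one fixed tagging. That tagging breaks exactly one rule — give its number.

Fixed tagging: PREP NOUN CONJ CONJ ADV ADV VERB PREP PREP VERB.
Applying the rules: R1 ok, R2 ok, R3 fails, R4 ok, R5 ok.
Only rule 3 fails.

3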